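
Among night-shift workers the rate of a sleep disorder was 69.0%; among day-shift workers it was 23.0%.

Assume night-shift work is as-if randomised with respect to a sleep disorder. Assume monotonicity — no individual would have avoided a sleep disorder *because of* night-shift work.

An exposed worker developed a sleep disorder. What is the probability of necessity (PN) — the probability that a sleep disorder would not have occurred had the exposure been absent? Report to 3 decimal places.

PN ≈ 0.667

p₁ = 0.69, p₀ = 0.23.
Under exogeneity and monotonicity, PN = (p₁ − p₀) / p₁.
PN = (0.69 − 0.23) / 0.69 = 0.46 / 0.69 ≈ 0.6667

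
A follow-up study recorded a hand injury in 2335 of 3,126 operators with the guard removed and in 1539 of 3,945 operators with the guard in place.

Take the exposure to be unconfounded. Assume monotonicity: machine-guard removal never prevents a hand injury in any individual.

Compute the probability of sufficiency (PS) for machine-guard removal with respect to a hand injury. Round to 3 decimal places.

p₁ = P(outcome | exposed) = 2335/3126 = 0.74696
p₀ = P(outcome | unexposed) = 1539/3945 = 0.39011
Under exogeneity and monotonicity, PS = (p₁ − p₀) / (1 − p₀).
PS = (0.74696 − 0.39011) / (1 − 0.39011) = 0.35685 / 0.60989 ≈ 0.5851

PS ≈ 0.585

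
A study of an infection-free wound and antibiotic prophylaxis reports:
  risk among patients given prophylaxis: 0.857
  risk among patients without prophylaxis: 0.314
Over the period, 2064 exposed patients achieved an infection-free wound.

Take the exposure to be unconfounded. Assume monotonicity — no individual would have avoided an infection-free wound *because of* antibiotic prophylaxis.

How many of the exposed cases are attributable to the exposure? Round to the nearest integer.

Let p₁ = 0.857, p₀ = 0.314.
PN = (p₁ − p₀)/p₁ = (0.857 − 0.314) / 0.857 ≈ 0.63361.
Attributable cases ≈ PN × (exposed cases) = 0.63361 × 2064 ≈ 1307.76.

about 1308 cases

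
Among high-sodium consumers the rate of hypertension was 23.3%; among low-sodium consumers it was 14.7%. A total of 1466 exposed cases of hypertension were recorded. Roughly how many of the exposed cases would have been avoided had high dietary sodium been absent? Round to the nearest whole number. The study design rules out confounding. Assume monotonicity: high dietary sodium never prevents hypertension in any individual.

about 541 cases

p₁ = 0.233, p₀ = 0.147.
PN = (p₁ − p₀)/p₁ = (0.233 − 0.147) / 0.233 ≈ 0.36910.
Attributable cases ≈ PN × (exposed cases) = 0.36910 × 1466 ≈ 541.10.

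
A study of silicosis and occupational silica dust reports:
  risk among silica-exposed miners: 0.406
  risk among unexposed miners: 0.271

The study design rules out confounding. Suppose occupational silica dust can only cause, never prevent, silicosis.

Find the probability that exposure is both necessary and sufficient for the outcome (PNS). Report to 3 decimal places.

Let p₁ = 0.406, p₀ = 0.271.
Under exogeneity and monotonicity, PNS = p₁ − p₀.
PNS = 0.406 − 0.271 = 0.135

PNS ≈ 0.135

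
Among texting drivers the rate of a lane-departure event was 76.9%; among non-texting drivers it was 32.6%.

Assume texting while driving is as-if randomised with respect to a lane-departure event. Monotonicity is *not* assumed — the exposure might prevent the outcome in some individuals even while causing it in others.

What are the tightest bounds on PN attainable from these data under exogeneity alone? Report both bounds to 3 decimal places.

p₁ = 0.769, p₀ = 0.326.
Under exogeneity alone the bounds on PN are max{0,(p₁−p₀)/p₁} ≤ PN ≤ min{1,(1−p₀)/p₁}.
  lower = (p₁ − p₀)/p₁ = 0.443 / 0.769 ≈ 0.5761
  upper = min{1, (1 − p₀)/p₁} = 0.674 / 0.769 ≈ 0.8765

0.576 ≤ PN ≤ 0.876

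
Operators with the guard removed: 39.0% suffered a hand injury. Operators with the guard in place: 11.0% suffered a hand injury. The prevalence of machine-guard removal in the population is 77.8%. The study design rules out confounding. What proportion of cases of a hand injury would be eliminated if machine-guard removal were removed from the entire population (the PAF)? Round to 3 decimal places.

PAF ≈ 0.664

p₁ = 0.39, p₀ = 0.11.
Overall risk P(Y=1) = π·p₁ + (1−π)·p₀ = 0.778×0.39 + 0.222×0.11 = 0.32784.
Under exogeneity, PAF = [P(Y=1) − p₀] / P(Y=1).
PAF = (0.32784 − 0.11) / 0.32784 ≈ 0.6645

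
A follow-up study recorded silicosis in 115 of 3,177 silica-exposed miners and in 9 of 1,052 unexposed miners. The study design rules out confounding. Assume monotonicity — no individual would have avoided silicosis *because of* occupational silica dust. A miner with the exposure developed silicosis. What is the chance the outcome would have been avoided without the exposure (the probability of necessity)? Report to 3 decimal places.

PN ≈ 0.764

p₁ = P(outcome | exposed) = 115/3177 = 0.036198
p₀ = P(outcome | unexposed) = 9/1052 = 0.0085551
Under exogeneity and monotonicity, PN = (p₁ − p₀) / p₁.
PN = (0.036198 − 0.0085551) / 0.036198 = 0.027643 / 0.036198 ≈ 0.7637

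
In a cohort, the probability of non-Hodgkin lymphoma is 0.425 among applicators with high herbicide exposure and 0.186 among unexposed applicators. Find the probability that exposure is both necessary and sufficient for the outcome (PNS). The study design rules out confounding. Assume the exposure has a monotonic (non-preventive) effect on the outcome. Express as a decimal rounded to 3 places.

Let p₁ = 0.425, p₀ = 0.186.
Under exogeneity and monotonicity, PNS = p₁ − p₀.
PNS = 0.425 − 0.186 = 0.239

PNS ≈ 0.239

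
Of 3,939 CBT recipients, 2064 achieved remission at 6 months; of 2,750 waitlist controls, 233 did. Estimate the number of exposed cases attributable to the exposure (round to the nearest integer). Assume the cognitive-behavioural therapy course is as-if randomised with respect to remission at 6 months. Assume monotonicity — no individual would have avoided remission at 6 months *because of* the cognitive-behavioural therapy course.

about 1730 cases

p₁ = P(outcome | exposed) = 2064/3939 = 0.52399
p₀ = P(outcome | unexposed) = 233/2750 = 0.084727
PN = (p₁ − p₀)/p₁ = (0.52399 − 0.084727) / 0.52399 ≈ 0.83830.
Attributable cases ≈ PN × (exposed cases) = 0.83830 × 2064 ≈ 1730.26.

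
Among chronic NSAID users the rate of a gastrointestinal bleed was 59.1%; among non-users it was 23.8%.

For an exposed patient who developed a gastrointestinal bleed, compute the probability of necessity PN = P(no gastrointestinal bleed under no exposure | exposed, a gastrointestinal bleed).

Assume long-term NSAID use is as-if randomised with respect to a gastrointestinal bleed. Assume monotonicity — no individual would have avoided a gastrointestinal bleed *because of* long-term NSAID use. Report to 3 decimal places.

PN ≈ 0.597

p₁ = 0.591, p₀ = 0.238.
Under exogeneity and monotonicity, PN = (p₁ − p₀) / p₁.
PN = (0.591 − 0.238) / 0.591 = 0.353 / 0.591 ≈ 0.5973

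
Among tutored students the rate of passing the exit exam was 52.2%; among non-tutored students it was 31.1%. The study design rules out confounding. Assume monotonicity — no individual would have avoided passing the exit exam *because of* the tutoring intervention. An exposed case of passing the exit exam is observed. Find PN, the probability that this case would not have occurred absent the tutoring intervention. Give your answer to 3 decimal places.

PN ≈ 0.404

p₁ = 0.522, p₀ = 0.311.
Under exogeneity and monotonicity, PN = (p₁ − p₀) / p₁.
PN = (0.522 − 0.311) / 0.522 = 0.211 / 0.522 ≈ 0.4042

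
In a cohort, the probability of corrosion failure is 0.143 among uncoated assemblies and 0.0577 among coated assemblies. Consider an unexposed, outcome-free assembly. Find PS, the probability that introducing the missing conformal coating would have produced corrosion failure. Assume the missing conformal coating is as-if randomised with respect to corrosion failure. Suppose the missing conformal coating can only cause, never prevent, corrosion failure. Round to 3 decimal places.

Let p₁ = 0.143, p₀ = 0.0577.
Under exogeneity and monotonicity, PS = (p₁ − p₀) / (1 − p₀).
PS = (0.143 − 0.0577) / (1 − 0.0577) = 0.0853 / 0.9423 ≈ 0.0905

PS ≈ 0.091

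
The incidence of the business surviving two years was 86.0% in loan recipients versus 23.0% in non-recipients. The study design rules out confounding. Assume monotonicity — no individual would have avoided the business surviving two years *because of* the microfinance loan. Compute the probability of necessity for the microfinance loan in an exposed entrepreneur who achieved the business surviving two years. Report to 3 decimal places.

p₁ = 0.86, p₀ = 0.23.
Under exogeneity and monotonicity, PN = (p₁ − p₀) / p₁.
PN = (0.86 − 0.23) / 0.86 = 0.63 / 0.86 ≈ 0.7326

PN ≈ 0.733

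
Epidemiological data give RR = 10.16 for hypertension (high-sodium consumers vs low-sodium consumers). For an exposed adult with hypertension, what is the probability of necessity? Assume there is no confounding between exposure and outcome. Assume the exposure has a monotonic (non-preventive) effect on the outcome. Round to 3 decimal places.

Under exogeneity and monotonicity, PN = (RR − 1) / RR = 1 − 1/RR.
PN = (10.16 − 1) / 10.16 = 9.16 / 10.16 ≈ 0.9016

PN ≈ 0.902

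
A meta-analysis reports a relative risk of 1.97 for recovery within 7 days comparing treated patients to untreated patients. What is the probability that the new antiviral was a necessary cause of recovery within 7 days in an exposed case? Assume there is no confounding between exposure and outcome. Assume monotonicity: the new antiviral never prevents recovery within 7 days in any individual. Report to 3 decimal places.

PN ≈ 0.492

Under exogeneity and monotonicity, PN = (RR − 1) / RR = 1 − 1/RR.
PN = (1.97 − 1) / 1.97 = 0.97 / 1.97 ≈ 0.4924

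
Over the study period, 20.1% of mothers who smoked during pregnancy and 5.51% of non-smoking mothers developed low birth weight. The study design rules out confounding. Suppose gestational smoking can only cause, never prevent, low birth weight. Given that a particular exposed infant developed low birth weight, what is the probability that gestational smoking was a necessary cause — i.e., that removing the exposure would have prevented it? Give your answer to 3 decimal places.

p₁ = 0.201, p₀ = 0.0551.
Under exogeneity and monotonicity, PN = (p₁ − p₀) / p₁.
PN = (0.201 − 0.0551) / 0.201 = 0.1459 / 0.201 ≈ 0.7259

PN ≈ 0.726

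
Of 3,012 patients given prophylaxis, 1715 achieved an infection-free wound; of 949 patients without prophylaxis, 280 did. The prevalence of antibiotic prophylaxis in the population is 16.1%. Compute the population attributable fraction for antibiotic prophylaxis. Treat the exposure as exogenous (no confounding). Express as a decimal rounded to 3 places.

p₁ = P(outcome | exposed) = 1715/3012 = 0.56939
p₀ = P(outcome | unexposed) = 280/949 = 0.29505
Overall risk P(Y=1) = π·p₁ + (1−π)·p₀ = 0.161×0.56939 + 0.839×0.29505 = 0.33922.
Under exogeneity, PAF = [P(Y=1) − p₀] / P(Y=1).
PAF = (0.33922 − 0.29505) / 0.33922 ≈ 0.1302

PAF ≈ 0.130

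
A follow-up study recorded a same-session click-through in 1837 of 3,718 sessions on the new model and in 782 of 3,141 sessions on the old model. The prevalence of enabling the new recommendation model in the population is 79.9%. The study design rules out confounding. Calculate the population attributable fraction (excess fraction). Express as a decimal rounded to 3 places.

PAF ≈ 0.440

p₁ = P(outcome | exposed) = 1837/3718 = 0.49408
p₀ = P(outcome | unexposed) = 782/3141 = 0.24897
Overall risk P(Y=1) = π·p₁ + (1−π)·p₀ = 0.799×0.49408 + 0.201×0.24897 = 0.44481.
Under exogeneity, PAF = [P(Y=1) − p₀] / P(Y=1).
PAF = (0.44481 − 0.24897) / 0.44481 ≈ 0.4403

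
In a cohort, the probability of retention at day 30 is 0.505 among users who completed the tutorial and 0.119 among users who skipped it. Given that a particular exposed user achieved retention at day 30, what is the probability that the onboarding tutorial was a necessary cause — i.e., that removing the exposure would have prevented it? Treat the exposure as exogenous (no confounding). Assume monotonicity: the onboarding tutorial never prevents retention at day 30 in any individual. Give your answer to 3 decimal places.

Let p₁ = 0.505, p₀ = 0.119.
Under exogeneity and monotonicity, PN = (p₁ − p₀) / p₁.
PN = (0.505 − 0.119) / 0.505 = 0.386 / 0.505 ≈ 0.7644

PN ≈ 0.764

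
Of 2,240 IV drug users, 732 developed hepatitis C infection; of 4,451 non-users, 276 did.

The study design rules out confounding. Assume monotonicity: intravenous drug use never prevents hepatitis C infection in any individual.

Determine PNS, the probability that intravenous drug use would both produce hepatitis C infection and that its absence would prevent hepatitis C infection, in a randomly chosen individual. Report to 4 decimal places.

p₁ = P(outcome | exposed) = 732/2240 = 0.32679
p₀ = P(outcome | unexposed) = 276/4451 = 0.062009
Under exogeneity and monotonicity, PNS = p₁ − p₀.
PNS = 0.32679 − 0.062009 = 0.26478

PNS ≈ 0.2648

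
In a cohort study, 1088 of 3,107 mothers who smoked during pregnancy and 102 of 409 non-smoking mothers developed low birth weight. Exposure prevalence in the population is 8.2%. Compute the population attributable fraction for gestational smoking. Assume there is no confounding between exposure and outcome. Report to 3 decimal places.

p₁ = P(outcome | exposed) = 1088/3107 = 0.35018
p₀ = P(outcome | unexposed) = 102/409 = 0.24939
Overall risk P(Y=1) = π·p₁ + (1−π)·p₀ = 0.082×0.35018 + 0.918×0.24939 = 0.25765.
Under exogeneity, PAF = [P(Y=1) − p₀] / P(Y=1).
PAF = (0.25765 − 0.24939) / 0.25765 ≈ 0.0321

PAF ≈ 0.032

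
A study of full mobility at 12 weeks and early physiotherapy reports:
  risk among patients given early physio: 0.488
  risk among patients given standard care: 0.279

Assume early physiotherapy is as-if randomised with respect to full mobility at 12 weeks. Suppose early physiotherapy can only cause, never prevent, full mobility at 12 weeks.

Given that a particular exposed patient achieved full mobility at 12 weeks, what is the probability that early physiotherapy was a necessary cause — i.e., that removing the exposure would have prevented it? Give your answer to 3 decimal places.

Let p₁ = 0.488, p₀ = 0.279.
Under exogeneity and monotonicity, PN = (p₁ − p₀) / p₁.
PN = (0.488 − 0.279) / 0.488 = 0.209 / 0.488 ≈ 0.4283

PN ≈ 0.428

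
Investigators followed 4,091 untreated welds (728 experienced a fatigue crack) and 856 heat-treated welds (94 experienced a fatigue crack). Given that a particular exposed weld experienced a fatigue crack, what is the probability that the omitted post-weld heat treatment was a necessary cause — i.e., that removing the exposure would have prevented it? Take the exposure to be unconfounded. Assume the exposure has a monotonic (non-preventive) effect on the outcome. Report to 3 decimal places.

p₁ = P(outcome | exposed) = 728/4091 = 0.17795
p₀ = P(outcome | unexposed) = 94/856 = 0.10981
Under exogeneity and monotonicity, PN = (p₁ − p₀) / p₁.
PN = (0.17795 − 0.10981) / 0.17795 = 0.068139 / 0.17795 ≈ 0.3829

PN ≈ 0.383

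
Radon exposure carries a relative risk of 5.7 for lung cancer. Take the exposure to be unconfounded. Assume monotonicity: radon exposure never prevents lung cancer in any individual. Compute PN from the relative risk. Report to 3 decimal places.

PN ≈ 0.825

Under exogeneity and monotonicity, PN = (RR − 1) / RR = 1 − 1/RR.
PN = (5.7 − 1) / 5.7 = 4.7 / 5.7 ≈ 0.8246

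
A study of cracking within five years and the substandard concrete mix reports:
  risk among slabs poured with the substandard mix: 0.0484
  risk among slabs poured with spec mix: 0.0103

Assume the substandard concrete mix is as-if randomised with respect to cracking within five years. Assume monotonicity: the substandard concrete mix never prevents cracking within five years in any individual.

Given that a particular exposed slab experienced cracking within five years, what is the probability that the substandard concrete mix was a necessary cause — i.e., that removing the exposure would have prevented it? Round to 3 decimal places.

Let p₁ = 0.0484, p₀ = 0.0103.
Under exogeneity and monotonicity, PN = (p₁ − p₀) / p₁.
PN = (0.0484 − 0.0103) / 0.0484 = 0.0381 / 0.0484 ≈ 0.7872

PN ≈ 0.787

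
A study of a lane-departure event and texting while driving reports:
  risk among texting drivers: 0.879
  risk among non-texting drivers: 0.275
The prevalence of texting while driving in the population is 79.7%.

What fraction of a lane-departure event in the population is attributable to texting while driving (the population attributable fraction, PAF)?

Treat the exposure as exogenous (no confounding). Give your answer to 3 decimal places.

PAF ≈ 0.636

Let p₁ = 0.879, p₀ = 0.275.
Overall risk P(Y=1) = π·p₁ + (1−π)·p₀ = 0.797×0.879 + 0.203×0.275 = 0.75639.
Under exogeneity, PAF = [P(Y=1) − p₀] / P(Y=1).
PAF = (0.75639 − 0.275) / 0.75639 ≈ 0.6364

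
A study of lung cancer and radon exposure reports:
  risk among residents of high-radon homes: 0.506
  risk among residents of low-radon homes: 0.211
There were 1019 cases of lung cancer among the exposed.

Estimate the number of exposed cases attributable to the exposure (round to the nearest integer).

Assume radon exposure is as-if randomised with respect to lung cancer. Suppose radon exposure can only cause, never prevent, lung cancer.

about 594 cases

Let p₁ = 0.506, p₀ = 0.211.
PN = (p₁ − p₀)/p₁ = (0.506 − 0.211) / 0.506 ≈ 0.58300.
Attributable cases ≈ PN × (exposed cases) = 0.58300 × 1019 ≈ 594.08.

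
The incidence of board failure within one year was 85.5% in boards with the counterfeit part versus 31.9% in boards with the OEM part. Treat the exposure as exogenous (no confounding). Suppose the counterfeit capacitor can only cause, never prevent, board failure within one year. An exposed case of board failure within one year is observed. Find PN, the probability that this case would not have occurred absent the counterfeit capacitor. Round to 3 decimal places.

p₁ = 0.855, p₀ = 0.319.
Under exogeneity and monotonicity, PN = (p₁ − p₀) / p₁.
PN = (0.855 − 0.319) / 0.855 = 0.536 / 0.855 ≈ 0.6269

PN ≈ 0.627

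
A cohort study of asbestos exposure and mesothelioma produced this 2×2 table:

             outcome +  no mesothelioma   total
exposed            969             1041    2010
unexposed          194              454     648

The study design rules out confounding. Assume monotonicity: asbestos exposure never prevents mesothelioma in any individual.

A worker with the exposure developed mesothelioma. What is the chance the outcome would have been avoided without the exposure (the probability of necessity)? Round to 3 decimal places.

p₁ = P(outcome | exposed) = 969/2010 = 0.48209
p₀ = P(outcome | unexposed) = 194/648 = 0.29938
Under exogeneity and monotonicity, PN = (p₁ − p₀) / p₁.
PN = (0.48209 − 0.29938) / 0.48209 = 0.18271 / 0.48209 ≈ 0.3790

PN ≈ 0.379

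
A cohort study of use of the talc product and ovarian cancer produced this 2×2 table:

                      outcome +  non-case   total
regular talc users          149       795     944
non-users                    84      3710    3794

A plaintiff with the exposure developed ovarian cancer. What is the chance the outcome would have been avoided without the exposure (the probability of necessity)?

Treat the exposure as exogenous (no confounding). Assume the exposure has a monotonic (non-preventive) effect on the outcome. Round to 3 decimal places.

p₁ = P(outcome | exposed) = 149/944 = 0.15784
p₀ = P(outcome | unexposed) = 84/3794 = 0.02214
Under exogeneity and monotonicity, PN = (p₁ − p₀) / p₁.
PN = (0.15784 − 0.02214) / 0.15784 = 0.1357 / 0.15784 ≈ 0.8597

PN ≈ 0.860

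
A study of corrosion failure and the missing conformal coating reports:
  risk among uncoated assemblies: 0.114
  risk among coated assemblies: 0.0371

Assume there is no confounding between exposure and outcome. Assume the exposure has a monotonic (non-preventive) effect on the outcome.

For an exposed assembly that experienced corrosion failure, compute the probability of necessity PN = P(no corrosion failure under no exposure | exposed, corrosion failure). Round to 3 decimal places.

Let p₁ = 0.114, p₀ = 0.0371.
Under exogeneity and monotonicity, PN = (p₁ − p₀) / p₁.
PN = (0.114 − 0.0371) / 0.114 = 0.0769 / 0.114 ≈ 0.6746

PN ≈ 0.675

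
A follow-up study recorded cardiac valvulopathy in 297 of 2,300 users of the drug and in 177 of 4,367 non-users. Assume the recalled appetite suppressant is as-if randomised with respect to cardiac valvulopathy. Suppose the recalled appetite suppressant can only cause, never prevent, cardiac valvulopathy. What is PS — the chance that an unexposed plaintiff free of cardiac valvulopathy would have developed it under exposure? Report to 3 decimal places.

PS ≈ 0.092

p₁ = P(outcome | exposed) = 297/2300 = 0.12913
p₀ = P(outcome | unexposed) = 177/4367 = 0.040531
Under exogeneity and monotonicity, PS = (p₁ − p₀) / (1 − p₀).
PS = (0.12913 − 0.040531) / (1 − 0.040531) = 0.088599 / 0.95947 ≈ 0.0923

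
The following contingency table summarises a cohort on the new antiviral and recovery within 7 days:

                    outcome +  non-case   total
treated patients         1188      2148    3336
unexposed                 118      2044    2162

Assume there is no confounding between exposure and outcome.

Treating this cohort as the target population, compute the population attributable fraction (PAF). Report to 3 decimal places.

PAF ≈ 0.770

p₁ = P(outcome | exposed) = 1188/3336 = 0.35612
p₀ = P(outcome | unexposed) = 118/2162 = 0.054579
Exposure prevalence π = 3336/5498 = 0.60677; overall risk P(Y=1) = 0.23754.
Under exogeneity, PAF = [P(Y=1) − p₀]/P(Y=1).
PAF = (0.23754 − 0.054579) / 0.23754 ≈ 0.7702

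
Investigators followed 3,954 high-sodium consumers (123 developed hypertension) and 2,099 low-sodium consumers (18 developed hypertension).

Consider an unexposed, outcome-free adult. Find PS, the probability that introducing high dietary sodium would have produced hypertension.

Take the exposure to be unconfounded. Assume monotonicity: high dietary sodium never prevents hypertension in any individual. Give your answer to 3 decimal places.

PS ≈ 0.023

p₁ = P(outcome | exposed) = 123/3954 = 0.031108
p₀ = P(outcome | unexposed) = 18/2099 = 0.0085755
Under exogeneity and monotonicity, PS = (p₁ − p₀) / (1 − p₀).
PS = (0.031108 − 0.0085755) / (1 − 0.0085755) = 0.022532 / 0.99142 ≈ 0.0227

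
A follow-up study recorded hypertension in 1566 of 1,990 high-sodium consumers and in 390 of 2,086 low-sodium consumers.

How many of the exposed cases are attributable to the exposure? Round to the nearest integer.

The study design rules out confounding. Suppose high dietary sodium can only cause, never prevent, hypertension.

about 1194 cases

p₁ = P(outcome | exposed) = 1566/1990 = 0.78693
p₀ = P(outcome | unexposed) = 390/2086 = 0.18696
PN = (p₁ − p₀)/p₁ = (0.78693 − 0.18696) / 0.78693 ≈ 0.76242.
Attributable cases ≈ PN × (exposed cases) = 0.76242 × 1566 ≈ 1193.95.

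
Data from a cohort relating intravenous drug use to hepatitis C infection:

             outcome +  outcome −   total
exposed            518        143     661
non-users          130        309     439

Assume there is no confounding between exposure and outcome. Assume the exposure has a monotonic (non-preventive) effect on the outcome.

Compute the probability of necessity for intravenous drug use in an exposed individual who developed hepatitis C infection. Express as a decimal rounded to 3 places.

p₁ = P(outcome | exposed) = 518/661 = 0.78366
p₀ = P(outcome | unexposed) = 130/439 = 0.29613
Under exogeneity and monotonicity, PN = (p₁ − p₀)/p₁.
PN = (0.78366 − 0.29613) / 0.78366 ≈ 0.6221

PN ≈ 0.622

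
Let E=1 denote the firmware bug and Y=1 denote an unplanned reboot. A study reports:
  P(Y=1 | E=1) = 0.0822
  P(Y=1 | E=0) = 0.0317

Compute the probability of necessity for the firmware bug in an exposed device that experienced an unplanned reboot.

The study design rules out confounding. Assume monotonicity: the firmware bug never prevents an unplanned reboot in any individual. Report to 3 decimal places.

PN ≈ 0.614

Let p₁ = 0.0822, p₀ = 0.0317.
Under exogeneity and monotonicity, PN = (p₁ − p₀) / p₁.
PN = (0.0822 − 0.0317) / 0.0822 = 0.0505 / 0.0822 ≈ 0.6144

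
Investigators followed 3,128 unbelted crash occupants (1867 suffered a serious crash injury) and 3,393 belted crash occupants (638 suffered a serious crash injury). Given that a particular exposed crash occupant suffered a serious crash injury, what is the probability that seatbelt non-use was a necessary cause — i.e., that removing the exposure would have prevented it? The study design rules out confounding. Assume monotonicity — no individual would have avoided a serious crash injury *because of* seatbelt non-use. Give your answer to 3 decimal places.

PN ≈ 0.685

p₁ = P(outcome | exposed) = 1867/3128 = 0.59687
p₀ = P(outcome | unexposed) = 638/3393 = 0.18803
Under exogeneity and monotonicity, PN = (p₁ − p₀) / p₁.
PN = (0.59687 − 0.18803) / 0.59687 = 0.40883 / 0.59687 ≈ 0.6850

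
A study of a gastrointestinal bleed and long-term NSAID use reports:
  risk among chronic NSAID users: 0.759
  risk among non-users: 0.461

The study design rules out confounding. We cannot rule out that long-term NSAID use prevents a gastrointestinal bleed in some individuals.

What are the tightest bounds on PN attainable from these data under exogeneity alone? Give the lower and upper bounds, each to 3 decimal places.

Let p₁ = 0.759, p₀ = 0.461.
Under exogeneity alone the bounds on PN are max{0,(p₁−p₀)/p₁} ≤ PN ≤ min{1,(1−p₀)/p₁}.
  lower = (p₁ − p₀)/p₁ = 0.298 / 0.759 ≈ 0.3926
  upper = min{1, (1 − p₀)/p₁} = 0.539 / 0.759 ≈ 0.7101

0.393 ≤ PN ≤ 0.710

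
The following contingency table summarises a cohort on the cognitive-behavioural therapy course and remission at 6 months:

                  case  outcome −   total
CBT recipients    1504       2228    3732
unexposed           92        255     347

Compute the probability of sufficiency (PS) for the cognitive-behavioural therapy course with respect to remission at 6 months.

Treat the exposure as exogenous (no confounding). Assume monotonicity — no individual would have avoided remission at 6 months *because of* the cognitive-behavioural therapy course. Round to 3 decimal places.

p₁ = P(outcome | exposed) = 1504/3732 = 0.403
p₀ = P(outcome | unexposed) = 92/347 = 0.26513
Under exogeneity and monotonicity, PS = (p₁ − p₀) / (1 − p₀).
PS = (0.403 − 0.26513) / (1 − 0.26513) = 0.13787 / 0.73487 ≈ 0.1876

PS ≈ 0.188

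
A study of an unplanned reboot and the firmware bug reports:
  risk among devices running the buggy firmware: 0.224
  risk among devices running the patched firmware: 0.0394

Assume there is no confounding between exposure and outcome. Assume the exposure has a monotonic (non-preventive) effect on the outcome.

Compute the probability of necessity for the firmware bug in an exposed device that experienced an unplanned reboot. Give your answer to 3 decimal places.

PN ≈ 0.824

Let p₁ = 0.224, p₀ = 0.0394.
Under exogeneity and monotonicity, PN = (p₁ − p₀) / p₁.
PN = (0.224 − 0.0394) / 0.224 = 0.1846 / 0.224 ≈ 0.8241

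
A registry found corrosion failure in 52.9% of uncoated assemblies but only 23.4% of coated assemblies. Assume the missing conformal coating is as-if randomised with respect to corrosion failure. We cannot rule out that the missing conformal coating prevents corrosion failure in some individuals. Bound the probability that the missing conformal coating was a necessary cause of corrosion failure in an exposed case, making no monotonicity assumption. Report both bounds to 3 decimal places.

0.558 ≤ PN ≤ 1.000

p₁ = 0.529, p₀ = 0.234.
Under exogeneity alone the bounds on PN are max{0,(p₁−p₀)/p₁} ≤ PN ≤ min{1,(1−p₀)/p₁}.
  lower = (p₁ − p₀)/p₁ = 0.295 / 0.529 ≈ 0.5577
  upper = min{1, (1 − p₀)/p₁} = 0.766 / 0.529 ≈ 1.4480 → capped at 1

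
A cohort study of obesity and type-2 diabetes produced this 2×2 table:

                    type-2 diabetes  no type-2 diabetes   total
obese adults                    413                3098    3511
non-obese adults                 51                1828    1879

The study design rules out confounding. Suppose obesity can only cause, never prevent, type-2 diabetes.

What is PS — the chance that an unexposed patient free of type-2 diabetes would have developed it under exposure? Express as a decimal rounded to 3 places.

p₁ = P(outcome | exposed) = 413/3511 = 0.11763
p₀ = P(outcome | unexposed) = 51/1879 = 0.027142
Under exogeneity and monotonicity, PS = (p₁ − p₀)/(1 − p₀).
PS = (0.11763 − 0.027142) / 0.97286 ≈ 0.0930

PS ≈ 0.093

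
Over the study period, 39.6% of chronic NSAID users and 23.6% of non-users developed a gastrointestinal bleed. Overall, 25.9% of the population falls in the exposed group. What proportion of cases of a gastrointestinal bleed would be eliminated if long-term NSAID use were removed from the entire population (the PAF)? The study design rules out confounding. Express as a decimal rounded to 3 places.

p₁ = 0.396, p₀ = 0.236.
Overall risk P(Y=1) = π·p₁ + (1−π)·p₀ = 0.259×0.396 + 0.741×0.236 = 0.27744.
Under exogeneity, PAF = [P(Y=1) − p₀] / P(Y=1).
PAF = (0.27744 − 0.236) / 0.27744 ≈ 0.1494

PAF ≈ 0.149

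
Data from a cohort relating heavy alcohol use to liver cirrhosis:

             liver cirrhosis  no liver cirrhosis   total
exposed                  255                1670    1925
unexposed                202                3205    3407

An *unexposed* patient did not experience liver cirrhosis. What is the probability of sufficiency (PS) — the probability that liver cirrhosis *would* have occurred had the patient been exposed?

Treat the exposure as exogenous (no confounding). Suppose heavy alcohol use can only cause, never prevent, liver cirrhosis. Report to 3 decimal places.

PS ≈ 0.078

p₁ = P(outcome | exposed) = 255/1925 = 0.13247
p₀ = P(outcome | unexposed) = 202/3407 = 0.05929
Under exogeneity and monotonicity, PS = (p₁ − p₀)/(1 − p₀).
PS = (0.13247 − 0.05929) / 0.94071 ≈ 0.0778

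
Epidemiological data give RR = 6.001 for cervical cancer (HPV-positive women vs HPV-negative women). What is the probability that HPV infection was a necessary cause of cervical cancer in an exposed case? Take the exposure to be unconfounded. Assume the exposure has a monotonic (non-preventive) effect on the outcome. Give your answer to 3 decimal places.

PN ≈ 0.833

Under exogeneity and monotonicity, PN = (RR − 1) / RR = 1 − 1/RR.
PN = (6.001 − 1) / 6.001 = 5.001 / 6.001 ≈ 0.8334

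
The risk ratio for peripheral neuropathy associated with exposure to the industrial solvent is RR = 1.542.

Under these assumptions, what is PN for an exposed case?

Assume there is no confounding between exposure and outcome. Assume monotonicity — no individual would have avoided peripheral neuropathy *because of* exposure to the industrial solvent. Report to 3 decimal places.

PN ≈ 0.351

Under exogeneity and monotonicity, PN = (RR − 1) / RR = 1 − 1/RR.
PN = (1.542 − 1) / 1.542 = 0.542 / 1.542 ≈ 0.3515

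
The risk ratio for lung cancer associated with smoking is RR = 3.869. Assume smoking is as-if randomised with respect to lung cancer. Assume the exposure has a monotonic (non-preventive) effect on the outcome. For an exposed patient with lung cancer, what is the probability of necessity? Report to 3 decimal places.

PN ≈ 0.742

Under exogeneity and monotonicity, PN = (RR − 1) / RR = 1 − 1/RR.
PN = (3.869 − 1) / 3.869 = 2.869 / 3.869 ≈ 0.7415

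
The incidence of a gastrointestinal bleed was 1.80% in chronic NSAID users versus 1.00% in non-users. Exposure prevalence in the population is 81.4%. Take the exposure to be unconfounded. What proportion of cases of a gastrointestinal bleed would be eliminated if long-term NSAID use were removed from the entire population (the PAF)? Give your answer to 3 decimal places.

p₁ = 0.018, p₀ = 0.01.
Overall risk P(Y=1) = π·p₁ + (1−π)·p₀ = 0.814×0.018 + 0.186×0.01 = 0.016512.
Under exogeneity, PAF = [P(Y=1) − p₀] / P(Y=1).
PAF = (0.016512 − 0.01) / 0.016512 ≈ 0.3944

PAF ≈ 0.394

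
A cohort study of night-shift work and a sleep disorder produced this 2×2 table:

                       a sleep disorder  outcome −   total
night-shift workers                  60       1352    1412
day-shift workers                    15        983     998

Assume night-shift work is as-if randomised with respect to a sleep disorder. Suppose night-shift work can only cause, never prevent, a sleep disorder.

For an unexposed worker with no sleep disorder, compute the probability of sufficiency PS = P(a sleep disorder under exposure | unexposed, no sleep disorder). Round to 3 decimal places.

p₁ = P(outcome | exposed) = 60/1412 = 0.042493
p₀ = P(outcome | unexposed) = 15/998 = 0.01503
Under exogeneity and monotonicity, PS = (p₁ − p₀)/(1 − p₀).
PS = (0.042493 − 0.01503) / 0.98497 ≈ 0.0279

PS ≈ 0.028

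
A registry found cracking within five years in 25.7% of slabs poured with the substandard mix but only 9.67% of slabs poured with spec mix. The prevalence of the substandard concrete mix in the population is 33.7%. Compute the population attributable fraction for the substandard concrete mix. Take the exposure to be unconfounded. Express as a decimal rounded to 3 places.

p₁ = 0.257, p₀ = 0.0967.
Overall risk P(Y=1) = π·p₁ + (1−π)·p₀ = 0.337×0.257 + 0.663×0.0967 = 0.15072.
Under exogeneity, PAF = [P(Y=1) − p₀] / P(Y=1).
PAF = (0.15072 − 0.0967) / 0.15072 ≈ 0.3584

PAF ≈ 0.358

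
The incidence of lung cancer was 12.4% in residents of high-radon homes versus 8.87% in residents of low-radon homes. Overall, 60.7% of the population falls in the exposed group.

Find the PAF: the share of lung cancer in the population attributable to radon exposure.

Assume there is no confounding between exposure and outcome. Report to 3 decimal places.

p₁ = 0.124, p₀ = 0.0887.
Overall risk P(Y=1) = π·p₁ + (1−π)·p₀ = 0.607×0.124 + 0.393×0.0887 = 0.11013.
Under exogeneity, PAF = [P(Y=1) − p₀] / P(Y=1).
PAF = (0.11013 − 0.0887) / 0.11013 ≈ 0.1946

PAF ≈ 0.195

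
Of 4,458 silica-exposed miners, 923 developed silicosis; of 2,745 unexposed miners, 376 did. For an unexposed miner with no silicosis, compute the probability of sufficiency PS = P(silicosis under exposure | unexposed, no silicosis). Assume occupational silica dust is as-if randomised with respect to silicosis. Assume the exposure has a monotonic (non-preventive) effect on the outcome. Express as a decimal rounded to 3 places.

p₁ = P(outcome | exposed) = 923/4458 = 0.20704
p₀ = P(outcome | unexposed) = 376/2745 = 0.13698
Under exogeneity and monotonicity, PS = (p₁ − p₀) / (1 − p₀).
PS = (0.20704 − 0.13698) / (1 − 0.13698) = 0.070067 / 0.86302 ≈ 0.0812

PS ≈ 0.081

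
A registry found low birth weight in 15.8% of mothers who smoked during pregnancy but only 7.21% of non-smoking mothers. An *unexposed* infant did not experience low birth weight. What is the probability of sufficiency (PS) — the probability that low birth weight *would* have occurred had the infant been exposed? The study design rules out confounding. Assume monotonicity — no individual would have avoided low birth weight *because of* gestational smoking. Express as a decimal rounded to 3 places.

PS ≈ 0.093

p₁ = 0.158, p₀ = 0.0721.
Under exogeneity and monotonicity, PS = (p₁ − p₀) / (1 − p₀).
PS = (0.158 − 0.0721) / (1 − 0.0721) = 0.0859 / 0.9279 ≈ 0.0926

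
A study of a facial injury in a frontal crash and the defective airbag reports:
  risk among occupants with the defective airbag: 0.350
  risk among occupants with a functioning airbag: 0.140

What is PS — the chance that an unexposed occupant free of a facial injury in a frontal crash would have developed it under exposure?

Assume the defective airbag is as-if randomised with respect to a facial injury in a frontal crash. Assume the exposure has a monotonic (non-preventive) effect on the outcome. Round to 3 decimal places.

Let p₁ = 0.35, p₀ = 0.14.
Under exogeneity and monotonicity, PS = (p₁ − p₀) / (1 − p₀).
PS = (0.35 − 0.14) / (1 − 0.14) = 0.21 / 0.86 ≈ 0.2442

PS ≈ 0.244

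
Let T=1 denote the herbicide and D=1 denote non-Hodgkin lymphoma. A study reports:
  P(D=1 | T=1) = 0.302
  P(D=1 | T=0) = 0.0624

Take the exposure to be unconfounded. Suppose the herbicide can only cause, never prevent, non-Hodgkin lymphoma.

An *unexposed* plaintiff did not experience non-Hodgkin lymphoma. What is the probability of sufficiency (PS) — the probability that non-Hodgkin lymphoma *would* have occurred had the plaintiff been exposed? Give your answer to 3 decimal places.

Let p₁ = 0.302, p₀ = 0.0624.
Under exogeneity and monotonicity, PS = (p₁ − p₀) / (1 − p₀).
PS = (0.302 − 0.0624) / (1 − 0.0624) = 0.2396 / 0.9376 ≈ 0.2555

PS ≈ 0.256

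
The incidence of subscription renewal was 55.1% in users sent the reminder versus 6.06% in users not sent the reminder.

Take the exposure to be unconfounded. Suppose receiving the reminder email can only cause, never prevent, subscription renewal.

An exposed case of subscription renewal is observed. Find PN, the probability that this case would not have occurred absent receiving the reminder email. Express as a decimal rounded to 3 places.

PN ≈ 0.890

p₁ = 0.551, p₀ = 0.0606.
Under exogeneity and monotonicity, PN = (p₁ − p₀) / p₁.
PN = (0.551 − 0.0606) / 0.551 = 0.4904 / 0.551 ≈ 0.8900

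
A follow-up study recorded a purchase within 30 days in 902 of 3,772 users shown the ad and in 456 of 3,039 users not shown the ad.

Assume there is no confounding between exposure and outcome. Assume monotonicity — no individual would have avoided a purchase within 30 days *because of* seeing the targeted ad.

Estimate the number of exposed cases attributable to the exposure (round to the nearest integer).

about 336 cases

p₁ = P(outcome | exposed) = 902/3772 = 0.23913
p₀ = P(outcome | unexposed) = 456/3039 = 0.15005
PN = (p₁ − p₀)/p₁ = (0.23913 − 0.15005) / 0.23913 ≈ 0.37252.
Attributable cases ≈ PN × (exposed cases) = 0.37252 × 902 ≈ 336.01.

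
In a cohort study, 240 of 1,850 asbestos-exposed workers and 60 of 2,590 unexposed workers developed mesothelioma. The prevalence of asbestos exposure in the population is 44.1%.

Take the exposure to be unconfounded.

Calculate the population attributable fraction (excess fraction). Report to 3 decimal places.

p₁ = P(outcome | exposed) = 240/1850 = 0.12973
p₀ = P(outcome | unexposed) = 60/2590 = 0.023166
Overall risk P(Y=1) = π·p₁ + (1−π)·p₀ = 0.441×0.12973 + 0.559×0.023166 = 0.070161.
Under exogeneity, PAF = [P(Y=1) − p₀] / P(Y=1).
PAF = (0.070161 − 0.023166) / 0.070161 ≈ 0.6698

PAF ≈ 0.670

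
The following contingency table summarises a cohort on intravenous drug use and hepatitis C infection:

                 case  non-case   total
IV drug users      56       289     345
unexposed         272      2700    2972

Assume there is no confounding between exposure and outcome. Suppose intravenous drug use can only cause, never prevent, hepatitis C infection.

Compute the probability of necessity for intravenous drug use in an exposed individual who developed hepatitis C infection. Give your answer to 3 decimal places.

PN ≈ 0.436

p₁ = P(outcome | exposed) = 56/345 = 0.16232
p₀ = P(outcome | unexposed) = 272/2972 = 0.091521
Under exogeneity and monotonicity, PN = (p₁ − p₀) / p₁.
PN = (0.16232 − 0.091521) / 0.16232 = 0.070798 / 0.16232 ≈ 0.4362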